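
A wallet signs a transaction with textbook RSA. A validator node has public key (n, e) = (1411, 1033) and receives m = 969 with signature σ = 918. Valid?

yes

Squares mod 1411: σ^1≡918, σ^2≡357, σ^4≡459, σ^8≡442, σ^16≡646, σ^32≡1071, σ^64≡1309, σ^128≡527, σ^256≡1173, σ^512≡204, σ^1024≡697
1033 = 1024 + 8 + 1, so σ^1033 ≡ 697·442·918 ≡ 969 (mod 1411)
σ^1033 mod 1411 = 969 matches m.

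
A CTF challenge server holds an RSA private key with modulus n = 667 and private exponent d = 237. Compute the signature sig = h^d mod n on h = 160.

114

Squares mod 667: h^1≡160, h^2≡254, h^4≡484, h^8≡139, h^16≡645, h^32≡484, h^64≡139, h^128≡645
237 = 128 + 64 + 32 + 8 + 4 + 1, so h^237 ≡ 645·139·484·139·484·160 ≡ 114 (mod 667)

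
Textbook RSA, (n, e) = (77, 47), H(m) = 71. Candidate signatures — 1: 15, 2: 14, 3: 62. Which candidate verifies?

Candidate 1: Squares mod 77: 15^1≡15, 15^2≡71, 15^4≡36, 15^8≡64, 15^16≡15, 15^32≡71; 47 = 32 + 8 + 4 + 2 + 1, so 15^47 ≡ 71·64·36·71·15 ≡ 71 (mod 77)
  → matches H(m) = 71
Candidate 2: Squares mod 77: 14^1≡14, 14^2≡42, 14^4≡70, 14^8≡49, 14^16≡14, 14^32≡42; 47 = 32 + 8 + 4 + 2 + 1, so 14^47 ≡ 42·49·70·42·14 ≡ 42 (mod 77)
Candidate 3: Squares mod 77: 62^1≡62, 62^2≡71, 62^4≡36, 62^8≡64, 62^16≡15, 62^32≡71; 47 = 32 + 8 + 4 + 2 + 1, so 62^47 ≡ 71·64·36·71·62 ≡ 6 (mod 77)

1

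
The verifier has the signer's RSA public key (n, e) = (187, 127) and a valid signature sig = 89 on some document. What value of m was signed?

166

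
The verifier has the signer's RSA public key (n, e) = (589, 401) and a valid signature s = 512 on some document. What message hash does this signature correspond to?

s^2 ≡ 512^2 = 262144 ≡ 39
s^4 ≡ 39^2 = 1521 ≡ 343
s^8 ≡ 343^2 = 117649 ≡ 438
s^16 ≡ 438^2 = 191844 ≡ 419
s^32 ≡ 419^2 = 175561 ≡ 39
s^64 ≡ 39^2 = 1521 ≡ 343
s^128 ≡ 343^2 = 117649 ≡ 438
s^256 ≡ 438^2 = 191844 ≡ 419
401 = 256 + 128 + 16 + 1, so s^401 ≡ 419·438·419·512 ≡ 512 (mod 589)

512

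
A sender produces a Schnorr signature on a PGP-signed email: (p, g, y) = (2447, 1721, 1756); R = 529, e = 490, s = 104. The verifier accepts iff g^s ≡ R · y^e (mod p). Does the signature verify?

does not verify

g^s mod p:
1721^2 = 2961841 ≡ 971
1721^4 ≡ 971^2 = 942841 ≡ 746
1721^8 ≡ 746^2 = 556516 ≡ 1047
1721^16 ≡ 1047^2 = 1096209 ≡ 2400
1721^32 ≡ 2400^2 = 5760000 ≡ 2209
1721^64 ≡ 2209^2 = 4879681 ≡ 363
104 = 64 + 32 + 8, so 1721^104 ≡ 363·2209·1047 ≡ 1284 (mod 2447)
R · y^e mod p:
1756^2 = 3083536 ≡ 316
1756^4 ≡ 316^2 = 99856 ≡ 1976
1756^8 ≡ 1976^2 = 3904576 ≡ 1611
1756^16 ≡ 1611^2 = 2595321 ≡ 1501
1756^32 ≡ 1501^2 = 2253001 ≡ 1761
1756^64 ≡ 1761^2 = 3101121 ≡ 772
1756^128 ≡ 772^2 = 595984 ≡ 1363
1756^256 ≡ 1363^2 = 1857769 ≡ 496
490 = 256 + 128 + 64 + 32 + 8 + 2, so 1756^490 ≡ 496·1363·772·1761·1611·316 ≡ 757 (mod 2447)
529·757 = 400453 ≡ 1592 (mod 2447)
1284 ≠ 1592; the check fails.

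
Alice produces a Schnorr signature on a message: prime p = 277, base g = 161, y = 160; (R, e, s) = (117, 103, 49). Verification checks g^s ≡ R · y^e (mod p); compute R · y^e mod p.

Squares mod 277: 160^1≡160, 160^2≡116, 160^4≡160, 160^8≡116, 160^16≡160, 160^32≡116, 160^64≡160
103 = 64 + 32 + 4 + 2 + 1, so 160^103 ≡ 160·116·160·116·160 ≡ 160 (mod 277)
R · y^e ≡ 117·160 = 18720 ≡ 161 (mod 277)

161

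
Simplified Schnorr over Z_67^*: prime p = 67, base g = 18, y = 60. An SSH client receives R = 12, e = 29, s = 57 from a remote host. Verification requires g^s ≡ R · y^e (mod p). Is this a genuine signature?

g^s mod p:
18^2 = 324 ≡ 56
18^4 ≡ 56^2 = 3136 ≡ 54
18^8 ≡ 54^2 = 2916 ≡ 35
18^16 ≡ 35^2 = 1225 ≡ 19
18^32 ≡ 19^2 = 361 ≡ 26
57 = 32 + 16 + 8 + 1, so 18^57 ≡ 26·19·35·18 ≡ 5 (mod 67)
R · y^e mod p:
60^2 = 3600 ≡ 49
60^4 ≡ 49^2 = 2401 ≡ 56
60^8 ≡ 56^2 = 3136 ≡ 54
60^16 ≡ 54^2 = 2916 ≡ 35
29 = 16 + 8 + 4 + 1, so 60^29 ≡ 35·54·56·60 ≡ 6 (mod 67)
12·6 = 72 ≡ 5 (mod 67)
5 ≡ 5 (mod 67); signature holds.

genuine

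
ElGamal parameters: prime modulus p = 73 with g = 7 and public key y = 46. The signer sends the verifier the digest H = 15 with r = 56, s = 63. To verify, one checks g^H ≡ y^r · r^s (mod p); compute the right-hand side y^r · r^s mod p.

22

Squares mod 73: 46^1≡46, 46^2≡72, 46^4≡1, 46^8≡1, 46^16≡1, 46^32≡1
56 = 32 + 16 + 8, so 46^56 ≡ 1·1·1 ≡ 1 (mod 73)
Squares mod 73: 56^1≡56, 56^2≡70, 56^4≡9, 56^8≡8, 56^16≡64, 56^32≡8
63 = 32 + 16 + 8 + 4 + 2 + 1, so 56^63 ≡ 8·64·8·9·70·56 ≡ 22 (mod 73)
y^r · r^s ≡ 1·22 = 22 ≡ 22 (mod 73)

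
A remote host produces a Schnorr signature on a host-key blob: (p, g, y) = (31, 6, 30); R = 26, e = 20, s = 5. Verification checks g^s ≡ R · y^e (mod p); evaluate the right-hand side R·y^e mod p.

26

Squares mod 31: 30^1≡30, 30^2≡1, 30^4≡1, 30^8≡1, 30^16≡1
20 = 16 + 4, so 30^20 ≡ 1·1 ≡ 1 (mod 31)
R · y^e ≡ 26·1 = 26 ≡ 26 (mod 31)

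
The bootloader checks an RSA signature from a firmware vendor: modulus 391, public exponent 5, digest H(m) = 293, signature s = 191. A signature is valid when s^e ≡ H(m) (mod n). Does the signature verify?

verifies

s^2 ≡ 191^2 = 36481 ≡ 118
s^4 ≡ 118^2 = 13924 ≡ 239
5 = 4 + 1, so s^5 ≡ 239·191 ≡ 293 (mod 391)
293 = H(m), so the signature checks out.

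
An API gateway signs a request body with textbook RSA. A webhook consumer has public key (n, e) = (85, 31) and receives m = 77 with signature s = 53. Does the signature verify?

verifies

s^2 ≡ 53^2 = 2809 ≡ 4
s^4 ≡ 4^2 = 16
s^8 ≡ 16^2 = 256 ≡ 1
s^16 ≡ 1^2 = 1
31 = 16 + 8 + 4 + 2 + 1, so s^31 ≡ 1·1·16·4·53 ≡ 77 (mod 85)
Since 77 equals the digest 77, verification succeeds.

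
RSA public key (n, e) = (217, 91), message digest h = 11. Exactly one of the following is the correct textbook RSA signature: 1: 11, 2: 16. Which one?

Candidate 1: 11^91 mod 217 = 11
  → matches h = 11
Candidate 2: 16^91 mod 217 = 16

1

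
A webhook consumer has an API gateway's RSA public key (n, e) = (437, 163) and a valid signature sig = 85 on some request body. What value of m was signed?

123

sig^2 ≡ 85^2 = 7225 ≡ 233
sig^4 ≡ 233^2 = 54289 ≡ 101
sig^8 ≡ 101^2 = 10201 ≡ 150
sig^16 ≡ 150^2 = 22500 ≡ 213
sig^32 ≡ 213^2 = 45369 ≡ 358
sig^64 ≡ 358^2 = 128164 ≡ 123
sig^128 ≡ 123^2 = 15129 ≡ 271
163 = 128 + 32 + 2 + 1, so sig^163 ≡ 271·358·233·85 ≡ 123 (mod 437)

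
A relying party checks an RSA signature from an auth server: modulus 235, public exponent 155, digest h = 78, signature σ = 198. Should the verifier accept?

Squares mod 235: σ^1≡198, σ^2≡194, σ^4≡36, σ^8≡121, σ^16≡71, σ^32≡106, σ^64≡191, σ^128≡56
155 = 128 + 16 + 8 + 2 + 1, so σ^155 ≡ 56·71·121·194·198 ≡ 52 (mod 235)
52 ≠ 78, so verification fails.

reject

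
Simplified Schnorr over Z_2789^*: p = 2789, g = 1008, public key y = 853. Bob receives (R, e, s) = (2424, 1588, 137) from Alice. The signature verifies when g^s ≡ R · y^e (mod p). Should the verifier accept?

g^s mod p:
Squares mod 2789: 1008^1≡1008, 1008^2≡868, 1008^4≡394, 1008^8≡1841, 1008^16≡646, 1008^32≡1755, 1008^64≡969, 1008^128≡1857
137 = 128 + 8 + 1, so 1008^137 ≡ 1857·1841·1008 ≡ 1285 (mod 2789)
R · y^e mod p:
Squares mod 2789: 853^1≡853, 853^2≡2469, 853^4≡1996, 853^8≡1324, 853^16≡1484, 853^32≡1735, 853^64≡894, 853^128≡1582, 853^256≡991, 853^512≡353, 853^1024≡1893
1588 = 1024 + 512 + 32 + 16 + 4, so 853^1588 ≡ 1893·353·1735·1484·1996 ≡ 837 (mod 2789)
2424·837 = 2028888 ≡ 1285 (mod 2789)
1285 ≡ 1285 (mod 2789); signature holds.

accept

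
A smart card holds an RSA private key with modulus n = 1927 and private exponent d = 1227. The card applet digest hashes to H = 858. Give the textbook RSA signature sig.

Squares mod 1927: H^1≡858, H^2≡50, H^4≡573, H^8≡739, H^16≡780, H^32≡1395, H^64≡1682, H^128≡288, H^256≡83, H^512≡1108, H^1024≡165
1227 = 1024 + 128 + 64 + 8 + 2 + 1, so H^1227 ≡ 165·288·1682·739·50·858 ≡ 1162 (mod 1927)

1162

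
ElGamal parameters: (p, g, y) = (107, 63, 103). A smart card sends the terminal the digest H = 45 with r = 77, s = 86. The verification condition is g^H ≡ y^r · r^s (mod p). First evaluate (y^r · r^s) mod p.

103^2 = 10609 ≡ 16
103^4 ≡ 16^2 = 256 ≡ 42
103^8 ≡ 42^2 = 1764 ≡ 52
103^16 ≡ 52^2 = 2704 ≡ 29
103^32 ≡ 29^2 = 841 ≡ 92
103^64 ≡ 92^2 = 8464 ≡ 11
77 = 64 + 8 + 4 + 1, so 103^77 ≡ 11·52·42·103 ≡ 97 (mod 107)
77^2 = 5929 ≡ 44
77^4 ≡ 44^2 = 1936 ≡ 10
77^8 ≡ 10^2 = 100
77^16 ≡ 100^2 = 10000 ≡ 49
77^32 ≡ 49^2 = 2401 ≡ 47
77^64 ≡ 47^2 = 2209 ≡ 69
86 = 64 + 16 + 4 + 2, so 77^86 ≡ 69·49·10·44 ≡ 19 (mod 107)
y^r · r^s ≡ 97·19 = 1843 ≡ 24 (mod 107)

24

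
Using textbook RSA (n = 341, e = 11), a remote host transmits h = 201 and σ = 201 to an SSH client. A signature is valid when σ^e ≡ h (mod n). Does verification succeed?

passes

Squares mod 341: σ^1≡201, σ^2≡163, σ^4≡312, σ^8≡159
11 = 8 + 2 + 1, so σ^11 ≡ 159·163·201 ≡ 201 (mod 341)
σ^11 mod 341 = 201 matches h.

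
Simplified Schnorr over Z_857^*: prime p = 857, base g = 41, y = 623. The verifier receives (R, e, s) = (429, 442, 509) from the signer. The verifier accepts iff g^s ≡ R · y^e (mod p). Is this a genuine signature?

forged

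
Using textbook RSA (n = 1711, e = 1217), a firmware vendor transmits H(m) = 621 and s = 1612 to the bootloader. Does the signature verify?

does not verify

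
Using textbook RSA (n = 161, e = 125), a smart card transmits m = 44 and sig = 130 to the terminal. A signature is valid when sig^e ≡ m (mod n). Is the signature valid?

Squares mod 161: sig^1≡130, sig^2≡156, sig^4≡25, sig^8≡142, sig^16≡39, sig^32≡72, sig^64≡32
125 = 64 + 32 + 16 + 8 + 4 + 1, so sig^125 ≡ 32·72·39·142·25·130 ≡ 44 (mod 161)
Since 44 equals the digest 44, verification succeeds.

valid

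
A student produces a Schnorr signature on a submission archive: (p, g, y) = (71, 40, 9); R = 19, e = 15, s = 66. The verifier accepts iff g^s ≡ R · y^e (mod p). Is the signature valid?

g^s mod p:
40^2 = 1600 ≡ 38
40^4 ≡ 38^2 = 1444 ≡ 24
40^8 ≡ 24^2 = 576 ≡ 8
40^16 ≡ 8^2 = 64
40^32 ≡ 64^2 = 4096 ≡ 49
40^64 ≡ 49^2 = 2401 ≡ 58
66 = 64 + 2, so 40^66 ≡ 58·38 ≡ 3 (mod 71)
R · y^e mod p:
9^2 = 81 ≡ 10
9^4 ≡ 10^2 = 100 ≡ 29
9^8 ≡ 29^2 = 841 ≡ 60
15 = 8 + 4 + 2 + 1, so 9^15 ≡ 60·29·10·9 ≡ 45 (mod 71)
19·45 = 855 ≡ 3 (mod 71)
3 ≡ 3 (mod 71); signature holds.

valid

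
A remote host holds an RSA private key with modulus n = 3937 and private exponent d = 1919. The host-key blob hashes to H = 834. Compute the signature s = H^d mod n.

1467

H^2 ≡ 834^2 = 695556 ≡ 2644
H^4 ≡ 2644^2 = 6990736 ≡ 2561
H^8 ≡ 2561^2 = 6558721 ≡ 3616
H^16 ≡ 3616^2 = 13075456 ≡ 679
H^32 ≡ 679^2 = 461041 ≡ 412
H^64 ≡ 412^2 = 169744 ≡ 453
H^128 ≡ 453^2 = 205209 ≡ 485
H^256 ≡ 485^2 = 235225 ≡ 2942
H^512 ≡ 2942^2 = 8655364 ≡ 1838
H^1024 ≡ 1838^2 = 3378244 ≡ 298
1919 = 1024 + 512 + 256 + 64 + 32 + 16 + 8 + 4 + 2 + 1, so H^1919 ≡ 298·1838·2942·453·412·679·3616·2561·2644·834 ≡ 1467 (mod 3937)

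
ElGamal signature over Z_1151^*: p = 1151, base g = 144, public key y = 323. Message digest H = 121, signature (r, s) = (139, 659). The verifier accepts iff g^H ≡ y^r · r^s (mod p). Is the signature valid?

Left side g^H mod p:
144^2 = 20736 ≡ 18
144^4 ≡ 18^2 = 324
144^8 ≡ 324^2 = 104976 ≡ 235
144^16 ≡ 235^2 = 55225 ≡ 1128
144^32 ≡ 1128^2 = 1272384 ≡ 529
144^64 ≡ 529^2 = 279841 ≡ 148
121 = 64 + 32 + 16 + 8 + 1, so 144^121 ≡ 148·529·1128·235·144 ≡ 1050 (mod 1151)
Right side y^r · r^s mod p:
323^2 = 104329 ≡ 739
323^4 ≡ 739^2 = 546121 ≡ 547
323^8 ≡ 547^2 = 299209 ≡ 1100
323^16 ≡ 1100^2 = 1210000 ≡ 299
323^32 ≡ 299^2 = 89401 ≡ 774
323^64 ≡ 774^2 = 599076 ≡ 556
323^128 ≡ 556^2 = 309136 ≡ 668
139 = 128 + 8 + 2 + 1, so 323^139 ≡ 668·1100·739·323 ≡ 704 (mod 1151)
139^2 = 19321 ≡ 905
139^4 ≡ 905^2 = 819025 ≡ 664
139^8 ≡ 664^2 = 440896 ≡ 63
139^16 ≡ 63^2 = 3969 ≡ 516
139^32 ≡ 516^2 = 266256 ≡ 375
139^64 ≡ 375^2 = 140625 ≡ 203
139^128 ≡ 203^2 = 41209 ≡ 924
139^256 ≡ 924^2 = 853776 ≡ 885
139^512 ≡ 885^2 = 783225 ≡ 545
659 = 512 + 128 + 16 + 2 + 1, so 139^659 ≡ 545·924·516·905·139 ≡ 44 (mod 1151)
704·44 = 30976 ≡ 1050 (mod 1151)
1050 ≡ 1050 (mod 1151), so the signature is genuine.

valid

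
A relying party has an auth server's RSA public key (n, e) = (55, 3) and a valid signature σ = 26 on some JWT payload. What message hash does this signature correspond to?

Squares mod 55: σ^1≡26, σ^2≡16
3 = 2 + 1, so σ^3 ≡ 16·26 ≡ 31 (mod 55)

31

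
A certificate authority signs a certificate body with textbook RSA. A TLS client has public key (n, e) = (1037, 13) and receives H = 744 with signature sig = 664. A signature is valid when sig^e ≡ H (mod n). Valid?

sig^13 mod 1037 = 494
sig^13 mod 1037 = 494, but H = 744.

no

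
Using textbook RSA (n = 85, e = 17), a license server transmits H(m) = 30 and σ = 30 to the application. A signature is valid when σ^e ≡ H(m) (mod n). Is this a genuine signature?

σ^2 ≡ 30^2 = 900 ≡ 50
σ^4 ≡ 50^2 = 2500 ≡ 35
σ^8 ≡ 35^2 = 1225 ≡ 35
σ^16 ≡ 35^2 = 1225 ≡ 35
17 = 16 + 1, so σ^17 ≡ 35·30 ≡ 30 (mod 85)
σ^17 mod 85 = 30 matches H(m).

genuine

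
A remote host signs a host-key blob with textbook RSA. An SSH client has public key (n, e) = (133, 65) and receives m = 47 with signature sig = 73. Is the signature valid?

Squares mod 133: sig^1≡73, sig^2≡9, sig^4≡81, sig^8≡44, sig^16≡74, sig^32≡23, sig^64≡130
65 = 64 + 1, so sig^65 ≡ 130·73 ≡ 47 (mod 133)
Since 47 equals the digest 47, verification succeeds.

valid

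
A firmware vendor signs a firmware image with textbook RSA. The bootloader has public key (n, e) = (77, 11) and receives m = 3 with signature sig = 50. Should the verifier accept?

reject

sig^2 ≡ 50^2 = 2500 ≡ 36
sig^4 ≡ 36^2 = 1296 ≡ 64
sig^8 ≡ 64^2 = 4096 ≡ 15
11 = 8 + 2 + 1, so sig^11 ≡ 15·36·50 ≡ 50 (mod 77)
The recovered value 50 does not match the digest 3.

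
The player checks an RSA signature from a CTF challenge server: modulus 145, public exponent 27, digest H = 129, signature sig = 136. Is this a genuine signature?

sig^2 ≡ 136^2 = 18496 ≡ 81
sig^4 ≡ 81^2 = 6561 ≡ 36
sig^8 ≡ 36^2 = 1296 ≡ 136
sig^16 ≡ 136^2 = 18496 ≡ 81
27 = 16 + 8 + 2 + 1, so sig^27 ≡ 81·136·81·136 ≡ 16 (mod 145)
sig^27 mod 145 = 16, but H = 129.

forged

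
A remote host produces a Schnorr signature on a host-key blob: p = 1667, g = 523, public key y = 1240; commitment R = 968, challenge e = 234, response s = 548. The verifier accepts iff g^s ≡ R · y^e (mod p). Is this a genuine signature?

g^s mod p:
Squares mod 1667: 523^1≡523, 523^2≡141, 523^4≡1544, 523^8≡126, 523^16≡873, 523^32≡310, 523^64≡1081, 523^128≡1661, 523^256≡36, 523^512≡1296
548 = 512 + 32 + 4, so 523^548 ≡ 1296·310·1544 ≡ 68 (mod 1667)
R · y^e mod p:
Squares mod 1667: 1240^1≡1240, 1240^2≡626, 1240^4≡131, 1240^8≡491, 1240^16≡1033, 1240^32≡209, 1240^64≡339, 1240^128≡1565
234 = 128 + 64 + 32 + 8 + 2, so 1240^234 ≡ 1565·339·209·491·626 ≡ 613 (mod 1667)
968·613 = 593384 ≡ 1599 (mod 1667)
68 ≠ 1599; the check fails.

forged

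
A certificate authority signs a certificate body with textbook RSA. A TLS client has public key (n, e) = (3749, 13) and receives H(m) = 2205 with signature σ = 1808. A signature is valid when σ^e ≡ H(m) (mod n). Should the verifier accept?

reject

σ^2 ≡ 1808^2 = 3268864 ≡ 3485
σ^4 ≡ 3485^2 = 12145225 ≡ 2214
σ^8 ≡ 2214^2 = 4901796 ≡ 1853
13 = 8 + 4 + 1, so σ^13 ≡ 1853·2214·1808 ≡ 3185 (mod 3749)
The recovered value 3185 does not match the digest 2205.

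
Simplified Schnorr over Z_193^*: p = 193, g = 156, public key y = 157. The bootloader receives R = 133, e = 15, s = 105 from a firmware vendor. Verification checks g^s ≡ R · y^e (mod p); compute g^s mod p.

156^2 = 24336 ≡ 18
156^4 ≡ 18^2 = 324 ≡ 131
156^8 ≡ 131^2 = 17161 ≡ 177
156^16 ≡ 177^2 = 31329 ≡ 63
156^32 ≡ 63^2 = 3969 ≡ 109
156^64 ≡ 109^2 = 11881 ≡ 108
105 = 64 + 32 + 8 + 1, so 156^105 ≡ 108·109·177·156 ≡ 180 (mod 193)

180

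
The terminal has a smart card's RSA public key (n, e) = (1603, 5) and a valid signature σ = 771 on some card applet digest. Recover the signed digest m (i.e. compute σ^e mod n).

Squares mod 1603: σ^1≡771, σ^2≡1331, σ^4≡246
5 = 4 + 1, so σ^5 ≡ 246·771 ≡ 512 (mod 1603)

512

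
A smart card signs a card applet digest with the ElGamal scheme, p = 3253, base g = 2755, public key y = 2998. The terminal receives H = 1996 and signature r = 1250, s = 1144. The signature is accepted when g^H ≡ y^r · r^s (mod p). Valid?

no

Left side g^H mod p:
Squares mod 3253: 2755^1≡2755, 2755^2≡776, 2755^4≡371, 2755^8≡1015, 2755^16≡2277, 2755^32≡2700, 2755^64≡27, 2755^128≡729, 2755^256≡1202, 2755^512≡472, 2755^1024≡1580
1996 = 1024 + 512 + 256 + 128 + 64 + 8 + 4, so 2755^1996 ≡ 1580·472·1202·729·27·1015·371 ≡ 3168 (mod 3253)
Right side y^r · r^s mod p:
Squares mod 3253: 2998^1≡2998, 2998^2≡3218, 2998^4≡1225, 2998^8≡992, 2998^16≡1658, 2998^32≡179, 2998^64≡2764, 2998^128≡1652, 2998^256≡3090, 2998^512≡545, 2998^1024≡1002
1250 = 1024 + 128 + 64 + 32 + 2, so 2998^1250 ≡ 1002·1652·2764·179·3218 ≡ 2422 (mod 3253)
Squares mod 3253: 1250^1≡1250, 1250^2≡1060, 1250^4≡1315, 1250^8≡1882, 1250^16≡2660, 1250^32≡325, 1250^64≡1529, 1250^128≡2187, 1250^256≡1059, 1250^512≡2449, 1250^1024≡2322
1144 = 1024 + 64 + 32 + 16 + 8, so 1250^1144 ≡ 2322·1529·325·2660·1882 ≡ 1478 (mod 3253)
2422·1478 = 3579716 ≡ 1416 (mod 3253)
3168 ≠ 1416, so verification fails.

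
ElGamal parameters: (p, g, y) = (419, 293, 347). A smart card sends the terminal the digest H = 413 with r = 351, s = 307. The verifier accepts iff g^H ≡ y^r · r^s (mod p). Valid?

Left side g^H mod p:
293^2 = 85849 ≡ 373
293^4 ≡ 373^2 = 139129 ≡ 21
293^8 ≡ 21^2 = 441 ≡ 22
293^16 ≡ 22^2 = 484 ≡ 65
293^32 ≡ 65^2 = 4225 ≡ 35
293^64 ≡ 35^2 = 1225 ≡ 387
293^128 ≡ 387^2 = 149769 ≡ 186
293^256 ≡ 186^2 = 34596 ≡ 238
413 = 256 + 128 + 16 + 8 + 4 + 1, so 293^413 ≡ 238·186·65·22·21·293 ≡ 73 (mod 419)
Right side y^r · r^s mod p:
347^2 = 120409 ≡ 156
347^4 ≡ 156^2 = 24336 ≡ 34
347^8 ≡ 34^2 = 1156 ≡ 318
347^16 ≡ 318^2 = 101124 ≡ 145
347^32 ≡ 145^2 = 21025 ≡ 75
347^64 ≡ 75^2 = 5625 ≡ 178
347^128 ≡ 178^2 = 31684 ≡ 259
347^256 ≡ 259^2 = 67081 ≡ 41
351 = 256 + 64 + 16 + 8 + 4 + 2 + 1, so 347^351 ≡ 41·178·145·318·34·156·347 ≡ 324 (mod 419)
351^2 = 123201 ≡ 15
351^4 ≡ 15^2 = 225
351^8 ≡ 225^2 = 50625 ≡ 345
351^16 ≡ 345^2 = 119025 ≡ 29
351^32 ≡ 29^2 = 841 ≡ 3
351^64 ≡ 3^2 = 9
351^128 ≡ 9^2 = 81
351^256 ≡ 81^2 = 6561 ≡ 276
307 = 256 + 32 + 16 + 2 + 1, so 351^307 ≡ 276·3·29·15·351 ≡ 405 (mod 419)
324·405 = 131220 ≡ 73 (mod 419)
73 ≡ 73 (mod 419), so the signature is genuine.

yes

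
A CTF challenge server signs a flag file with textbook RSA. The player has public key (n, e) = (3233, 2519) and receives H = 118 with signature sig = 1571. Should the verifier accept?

Squares mod 3233: sig^1≡1571, sig^2≡1262, sig^4≡2008, sig^8≡513, sig^16≡1296, sig^32≡1689, sig^64≡1215, sig^128≡1977, sig^256≡3065, sig^512≡2360, sig^1024≡2374, sig^2048≡757
2519 = 2048 + 256 + 128 + 64 + 16 + 4 + 2 + 1, so sig^2519 ≡ 757·3065·1977·1215·1296·2008·1262·1571 ≡ 3115 (mod 3233)
3115 ≠ 118, so verification fails.

reject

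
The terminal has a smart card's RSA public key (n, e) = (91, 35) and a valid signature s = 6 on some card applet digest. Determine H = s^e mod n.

76

s^2 ≡ 6^2 = 36
s^4 ≡ 36^2 = 1296 ≡ 22
s^8 ≡ 22^2 = 484 ≡ 29
s^16 ≡ 29^2 = 841 ≡ 22
s^32 ≡ 22^2 = 484 ≡ 29
35 = 32 + 2 + 1, so s^35 ≡ 29·36·6 ≡ 76 (mod 91)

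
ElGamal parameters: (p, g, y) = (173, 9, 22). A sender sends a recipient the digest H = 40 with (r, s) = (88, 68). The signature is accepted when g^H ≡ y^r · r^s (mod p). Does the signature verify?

Left side g^H mod p:
Squares mod 173: 9^1≡9, 9^2≡81, 9^4≡160, 9^8≡169, 9^16≡16, 9^32≡83
40 = 32 + 8, so 9^40 ≡ 83·169 ≡ 14 (mod 173)
Right side y^r · r^s mod p:
Squares mod 173: 22^1≡22, 22^2≡138, 22^4≡14, 22^8≡23, 22^16≡10, 22^32≡100, 22^64≡139
88 = 64 + 16 + 8, so 22^88 ≡ 139·10·23 ≡ 138 (mod 173)
Squares mod 173: 88^1≡88, 88^2≡132, 88^4≡124, 88^8≡152, 88^16≡95, 88^32≡29, 88^64≡149
68 = 64 + 4, so 88^68 ≡ 149·124 ≡ 138 (mod 173)
138·138 = 19044 ≡ 14 (mod 173)
14 ≡ 14 (mod 173), so the signature is genuine.

verifies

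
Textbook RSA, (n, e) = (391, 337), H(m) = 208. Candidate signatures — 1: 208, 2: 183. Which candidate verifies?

Candidate 1: 208^2 = 43264 ≡ 254; 208^4 ≡ 254^2 = 64516 ≡ 1; 208^8 ≡ 1^2 = 1; 208^16 ≡ 1^2 = 1; 208^32 ≡ 1^2 = 1; 208^64 ≡ 1^2 = 1; 208^128 ≡ 1^2 = 1; 208^256 ≡ 1^2 = 1; 337 = 256 + 64 + 16 + 1, so 208^337 ≡ 1·1·1·208 ≡ 208 (mod 391)
  → matches H(m) = 208
Candidate 2: 183^2 = 33489 ≡ 254; 183^4 ≡ 254^2 = 64516 ≡ 1; 183^8 ≡ 1^2 = 1; 183^16 ≡ 1^2 = 1; 183^32 ≡ 1^2 = 1; 183^64 ≡ 1^2 = 1; 183^128 ≡ 1^2 = 1; 183^256 ≡ 1^2 = 1; 337 = 256 + 64 + 16 + 1, so 183^337 ≡ 1·1·1·183 ≡ 183 (mod 391)

1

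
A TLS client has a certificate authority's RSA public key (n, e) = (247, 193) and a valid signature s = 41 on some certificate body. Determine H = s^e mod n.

223

s^2 ≡ 41^2 = 1681 ≡ 199
s^4 ≡ 199^2 = 39601 ≡ 81
s^8 ≡ 81^2 = 6561 ≡ 139
s^16 ≡ 139^2 = 19321 ≡ 55
s^32 ≡ 55^2 = 3025 ≡ 61
s^64 ≡ 61^2 = 3721 ≡ 16
s^128 ≡ 16^2 = 256 ≡ 9
193 = 128 + 64 + 1, so s^193 ≡ 9·16·41 ≡ 223 (mod 247)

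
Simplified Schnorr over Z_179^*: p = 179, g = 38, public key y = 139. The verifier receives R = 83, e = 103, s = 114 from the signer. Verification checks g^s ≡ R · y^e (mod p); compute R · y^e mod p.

139^2 = 19321 ≡ 168
139^4 ≡ 168^2 = 28224 ≡ 121
139^8 ≡ 121^2 = 14641 ≡ 142
139^16 ≡ 142^2 = 20164 ≡ 116
139^32 ≡ 116^2 = 13456 ≡ 31
139^64 ≡ 31^2 = 961 ≡ 66
103 = 64 + 32 + 4 + 2 + 1, so 139^103 ≡ 66·31·121·168·139 ≡ 22 (mod 179)
R · y^e ≡ 83·22 = 1826 ≡ 36 (mod 179)

36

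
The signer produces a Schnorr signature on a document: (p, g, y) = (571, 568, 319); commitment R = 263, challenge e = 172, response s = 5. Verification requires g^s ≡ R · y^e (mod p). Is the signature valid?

valid

g^s mod p:
568^2 = 322624 ≡ 9
568^4 ≡ 9^2 = 81
5 = 4 + 1, so 568^5 ≡ 81·568 ≡ 328 (mod 571)
R · y^e mod p:
319^2 = 101761 ≡ 123
319^4 ≡ 123^2 = 15129 ≡ 283
319^8 ≡ 283^2 = 80089 ≡ 149
319^16 ≡ 149^2 = 22201 ≡ 503
319^32 ≡ 503^2 = 253009 ≡ 56
319^64 ≡ 56^2 = 3136 ≡ 281
319^128 ≡ 281^2 = 78961 ≡ 163
172 = 128 + 32 + 8 + 4, so 319^172 ≡ 163·56·149·283 ≡ 125 (mod 571)
263·125 = 32875 ≡ 328 (mod 571)
328 ≡ 328 (mod 571); signature holds.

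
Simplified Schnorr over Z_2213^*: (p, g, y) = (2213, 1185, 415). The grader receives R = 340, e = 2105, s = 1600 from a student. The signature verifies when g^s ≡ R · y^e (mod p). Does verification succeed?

fails

g^s mod p:
1185^2 = 1404225 ≡ 1183
1185^4 ≡ 1183^2 = 1399489 ≡ 873
1185^8 ≡ 873^2 = 762129 ≡ 857
1185^16 ≡ 857^2 = 734449 ≡ 1946
1185^32 ≡ 1946^2 = 3786916 ≡ 473
1185^64 ≡ 473^2 = 223729 ≡ 216
1185^128 ≡ 216^2 = 46656 ≡ 183
1185^256 ≡ 183^2 = 33489 ≡ 294
1185^512 ≡ 294^2 = 86436 ≡ 129
1185^1024 ≡ 129^2 = 16641 ≡ 1150
1600 = 1024 + 512 + 64, so 1185^1600 ≡ 1150·129·216 ≡ 1573 (mod 2213)
R · y^e mod p:
415^2 = 172225 ≡ 1824
415^4 ≡ 1824^2 = 3326976 ≡ 837
415^8 ≡ 837^2 = 700569 ≡ 1261
415^16 ≡ 1261^2 = 1590121 ≡ 1187
415^32 ≡ 1187^2 = 1408969 ≡ 1501
415^64 ≡ 1501^2 = 2253001 ≡ 167
415^128 ≡ 167^2 = 27889 ≡ 1333
415^256 ≡ 1333^2 = 1776889 ≡ 2063
415^512 ≡ 2063^2 = 4255969 ≡ 370
415^1024 ≡ 370^2 = 136900 ≡ 1907
415^2048 ≡ 1907^2 = 3636649 ≡ 690
2105 = 2048 + 32 + 16 + 8 + 1, so 415^2105 ≡ 690·1501·1187·1261·415 ≡ 1137 (mod 2213)
340·1137 = 386580 ≡ 1518 (mod 2213)
1573 ≠ 1518; the check fails.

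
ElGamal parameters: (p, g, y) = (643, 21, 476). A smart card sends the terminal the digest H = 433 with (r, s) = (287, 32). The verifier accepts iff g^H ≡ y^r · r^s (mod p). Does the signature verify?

verifies

Left side g^H mod p:
21^2 = 441
21^4 ≡ 441^2 = 194481 ≡ 295
21^8 ≡ 295^2 = 87025 ≡ 220
21^16 ≡ 220^2 = 48400 ≡ 175
21^32 ≡ 175^2 = 30625 ≡ 404
21^64 ≡ 404^2 = 163216 ≡ 537
21^128 ≡ 537^2 = 288369 ≡ 305
21^256 ≡ 305^2 = 93025 ≡ 433
433 = 256 + 128 + 32 + 16 + 1, so 21^433 ≡ 433·305·404·175·21 ≡ 35 (mod 643)
Right side y^r · r^s mod p:
476^2 = 226576 ≡ 240
476^4 ≡ 240^2 = 57600 ≡ 373
476^8 ≡ 373^2 = 139129 ≡ 241
476^16 ≡ 241^2 = 58081 ≡ 211
476^32 ≡ 211^2 = 44521 ≡ 154
476^64 ≡ 154^2 = 23716 ≡ 568
476^128 ≡ 568^2 = 322624 ≡ 481
476^256 ≡ 481^2 = 231361 ≡ 524
287 = 256 + 16 + 8 + 4 + 2 + 1, so 476^287 ≡ 524·211·241·373·240·476 ≡ 283 (mod 643)
287^2 = 82369 ≡ 65
287^4 ≡ 65^2 = 4225 ≡ 367
287^8 ≡ 367^2 = 134689 ≡ 302
287^16 ≡ 302^2 = 91204 ≡ 541
287^32 ≡ 541^2 = 292681 ≡ 116
283·116 = 32828 ≡ 35 (mod 643)
35 ≡ 35 (mod 643), so the signature is genuine.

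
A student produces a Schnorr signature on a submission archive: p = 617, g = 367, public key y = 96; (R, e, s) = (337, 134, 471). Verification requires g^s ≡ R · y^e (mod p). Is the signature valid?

g^s mod p:
Squares mod 617: 367^1≡367, 367^2≡183, 367^4≡171, 367^8≡242, 367^16≡566, 367^32≡133, 367^64≡413, 367^128≡277, 367^256≡221
471 = 256 + 128 + 64 + 16 + 4 + 2 + 1, so 367^471 ≡ 221·277·413·566·171·183·367 ≡ 191 (mod 617)
R · y^e mod p:
Squares mod 617: 96^1≡96, 96^2≡578, 96^4≡287, 96^8≡308, 96^16≡463, 96^32≡270, 96^64≡94, 96^128≡198
134 = 128 + 4 + 2, so 96^134 ≡ 198·287·578 ≡ 50 (mod 617)
337·50 = 16850 ≡ 191 (mod 617)
191 ≡ 191 (mod 617); signature holds.

valid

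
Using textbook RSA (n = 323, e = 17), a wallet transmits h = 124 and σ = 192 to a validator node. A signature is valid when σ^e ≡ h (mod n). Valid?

σ^2 ≡ 192^2 = 36864 ≡ 42
σ^4 ≡ 42^2 = 1764 ≡ 149
σ^8 ≡ 149^2 = 22201 ≡ 237
σ^16 ≡ 237^2 = 56169 ≡ 290
17 = 16 + 1, so σ^17 ≡ 290·192 ≡ 124 (mod 323)
124 = h, so the signature checks out.

yes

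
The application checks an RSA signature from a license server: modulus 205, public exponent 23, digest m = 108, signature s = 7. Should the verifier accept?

accept

s^2 ≡ 7^2 = 49
s^4 ≡ 49^2 = 2401 ≡ 146
s^8 ≡ 146^2 = 21316 ≡ 201
s^16 ≡ 201^2 = 40401 ≡ 16
23 = 16 + 4 + 2 + 1, so s^23 ≡ 16·146·49·7 ≡ 108 (mod 205)
108 = m, so the signature checks out.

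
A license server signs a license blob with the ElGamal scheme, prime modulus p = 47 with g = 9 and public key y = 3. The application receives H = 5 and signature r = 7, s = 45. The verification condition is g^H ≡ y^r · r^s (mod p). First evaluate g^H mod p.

9^5 mod 47 = 17

17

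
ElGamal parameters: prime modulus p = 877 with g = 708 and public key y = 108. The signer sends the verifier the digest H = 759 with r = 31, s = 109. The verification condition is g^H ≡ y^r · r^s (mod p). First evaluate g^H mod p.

59

Squares mod 877: 708^1≡708, 708^2≡497, 708^4≡572, 708^8≡63, 708^16≡461, 708^32≡287, 708^64≡808, 708^128≡376, 708^256≡179, 708^512≡469
759 = 512 + 128 + 64 + 32 + 16 + 4 + 2 + 1, so 708^759 ≡ 469·376·808·287·461·572·497·708 ≡ 59 (mod 877)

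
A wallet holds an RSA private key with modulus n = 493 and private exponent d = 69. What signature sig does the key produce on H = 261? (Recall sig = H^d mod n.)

58

H^2 ≡ 261^2 = 68121 ≡ 87
H^4 ≡ 87^2 = 7569 ≡ 174
H^8 ≡ 174^2 = 30276 ≡ 203
H^16 ≡ 203^2 = 41209 ≡ 290
H^32 ≡ 290^2 = 84100 ≡ 290
H^64 ≡ 290^2 = 84100 ≡ 290
69 = 64 + 4 + 1, so H^69 ≡ 290·174·261 ≡ 58 (mod 493)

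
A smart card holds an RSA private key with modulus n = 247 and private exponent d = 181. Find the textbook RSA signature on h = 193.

h^2 ≡ 193^2 = 37249 ≡ 199
h^4 ≡ 199^2 = 39601 ≡ 81
h^8 ≡ 81^2 = 6561 ≡ 139
h^16 ≡ 139^2 = 19321 ≡ 55
h^32 ≡ 55^2 = 3025 ≡ 61
h^64 ≡ 61^2 = 3721 ≡ 16
h^128 ≡ 16^2 = 256 ≡ 9
181 = 128 + 32 + 16 + 4 + 1, so h^181 ≡ 9·61·55·81·193 ≡ 193 (mod 247)

193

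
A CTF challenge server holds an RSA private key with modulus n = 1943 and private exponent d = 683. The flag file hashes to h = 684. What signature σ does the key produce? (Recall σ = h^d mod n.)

h^683 mod 1943 = 215

215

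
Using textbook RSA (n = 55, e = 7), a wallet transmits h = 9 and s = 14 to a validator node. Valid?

s^2 ≡ 14^2 = 196 ≡ 31
s^4 ≡ 31^2 = 961 ≡ 26
7 = 4 + 2 + 1, so s^7 ≡ 26·31·14 ≡ 9 (mod 55)
9 = h, so the signature checks out.

yes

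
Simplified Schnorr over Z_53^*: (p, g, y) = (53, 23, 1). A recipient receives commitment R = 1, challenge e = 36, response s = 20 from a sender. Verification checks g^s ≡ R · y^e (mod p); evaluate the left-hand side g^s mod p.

23^2 = 529 ≡ 52
23^4 ≡ 52^2 = 2704 ≡ 1
23^8 ≡ 1^2 = 1
23^16 ≡ 1^2 = 1
20 = 16 + 4, so 23^20 ≡ 1·1 ≡ 1 (mod 53)

1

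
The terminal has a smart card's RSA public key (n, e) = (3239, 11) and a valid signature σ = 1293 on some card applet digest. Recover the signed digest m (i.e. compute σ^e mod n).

3000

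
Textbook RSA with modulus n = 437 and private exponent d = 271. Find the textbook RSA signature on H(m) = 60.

364

(H(m))^2 ≡ 60^2 = 3600 ≡ 104
(H(m))^4 ≡ 104^2 = 10816 ≡ 328
(H(m))^8 ≡ 328^2 = 107584 ≡ 82
(H(m))^16 ≡ 82^2 = 6724 ≡ 169
(H(m))^32 ≡ 169^2 = 28561 ≡ 156
(H(m))^64 ≡ 156^2 = 24336 ≡ 301
(H(m))^128 ≡ 301^2 = 90601 ≡ 142
(H(m))^256 ≡ 142^2 = 20164 ≡ 62
271 = 256 + 8 + 4 + 2 + 1, so (H(m))^271 ≡ 62·82·328·104·60 ≡ 364 (mod 437)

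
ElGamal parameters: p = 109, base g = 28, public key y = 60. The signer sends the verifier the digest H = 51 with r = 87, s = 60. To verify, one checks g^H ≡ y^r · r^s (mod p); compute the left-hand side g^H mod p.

71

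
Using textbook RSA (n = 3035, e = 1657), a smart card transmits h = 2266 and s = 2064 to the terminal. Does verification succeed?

s^2 ≡ 2064^2 = 4260096 ≡ 1991
s^4 ≡ 1991^2 = 3964081 ≡ 371
s^8 ≡ 371^2 = 137641 ≡ 1066
s^16 ≡ 1066^2 = 1136356 ≡ 1266
s^32 ≡ 1266^2 = 1602756 ≡ 276
s^64 ≡ 276^2 = 76176 ≡ 301
s^128 ≡ 301^2 = 90601 ≡ 2586
s^256 ≡ 2586^2 = 6687396 ≡ 1291
s^512 ≡ 1291^2 = 1666681 ≡ 466
s^1024 ≡ 466^2 = 217156 ≡ 1671
1657 = 1024 + 512 + 64 + 32 + 16 + 8 + 1, so s^1657 ≡ 1671·466·301·276·1266·1066·2064 ≡ 2194 (mod 3035)
2194 ≠ 2266, so verification fails.

fails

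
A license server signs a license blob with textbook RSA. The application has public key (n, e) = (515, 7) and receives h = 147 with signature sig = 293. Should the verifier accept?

reject

Squares mod 515: sig^1≡293, sig^2≡359, sig^4≡131
7 = 4 + 2 + 1, so sig^7 ≡ 131·359·293 ≡ 157 (mod 515)
The recovered value 157 does not match the digest 147.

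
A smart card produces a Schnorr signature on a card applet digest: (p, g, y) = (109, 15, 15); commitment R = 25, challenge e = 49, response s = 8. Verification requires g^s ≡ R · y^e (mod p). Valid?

yes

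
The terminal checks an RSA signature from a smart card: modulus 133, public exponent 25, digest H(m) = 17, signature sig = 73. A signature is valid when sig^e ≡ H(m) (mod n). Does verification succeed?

passes

Squares mod 133: sig^1≡73, sig^2≡9, sig^4≡81, sig^8≡44, sig^16≡74
25 = 16 + 8 + 1, so sig^25 ≡ 74·44·73 ≡ 17 (mod 133)
17 = H(m), so the signature checks out.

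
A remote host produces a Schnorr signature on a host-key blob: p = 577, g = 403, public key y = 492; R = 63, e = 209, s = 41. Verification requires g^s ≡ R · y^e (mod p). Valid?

no

g^s mod p:
Squares mod 577: 403^1≡403, 403^2≡272, 403^4≡128, 403^8≡228, 403^16≡54, 403^32≡31
41 = 32 + 8 + 1, so 403^41 ≡ 31·228·403 ≡ 332 (mod 577)
R · y^e mod p:
Squares mod 577: 492^1≡492, 492^2≡301, 492^4≡12, 492^8≡144, 492^16≡541, 492^32≡142, 492^64≡546, 492^128≡384
209 = 128 + 64 + 16 + 1, so 492^209 ≡ 384·546·541·492 ≡ 347 (mod 577)
63·347 = 21861 ≡ 512 (mod 577)
332 ≠ 512; the check fails.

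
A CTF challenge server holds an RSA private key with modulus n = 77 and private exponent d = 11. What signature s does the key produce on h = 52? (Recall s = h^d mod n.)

19

h^2 ≡ 52^2 = 2704 ≡ 9
h^4 ≡ 9^2 = 81 ≡ 4
h^8 ≡ 4^2 = 16
11 = 8 + 2 + 1, so h^11 ≡ 16·9·52 ≡ 19 (mod 77)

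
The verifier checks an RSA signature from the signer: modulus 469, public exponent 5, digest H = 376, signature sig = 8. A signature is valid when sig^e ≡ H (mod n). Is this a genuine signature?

forged

sig^5 mod 469 = 407
sig^5 mod 469 = 407, but H = 376.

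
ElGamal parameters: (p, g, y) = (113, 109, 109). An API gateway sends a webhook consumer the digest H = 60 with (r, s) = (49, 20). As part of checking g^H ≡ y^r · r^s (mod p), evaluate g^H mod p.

Squares mod 113: 109^1≡109, 109^2≡16, 109^4≡30, 109^8≡109, 109^16≡16, 109^32≡30
60 = 32 + 16 + 8 + 4, so 109^60 ≡ 30·16·109·30 ≡ 30 (mod 113)

30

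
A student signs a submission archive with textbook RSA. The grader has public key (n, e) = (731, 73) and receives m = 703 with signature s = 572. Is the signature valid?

s^2 ≡ 572^2 = 327184 ≡ 427
s^4 ≡ 427^2 = 182329 ≡ 310
s^8 ≡ 310^2 = 96100 ≡ 339
s^16 ≡ 339^2 = 114921 ≡ 154
s^32 ≡ 154^2 = 23716 ≡ 324
s^64 ≡ 324^2 = 104976 ≡ 443
73 = 64 + 8 + 1, so s^73 ≡ 443·339·572 ≡ 703 (mod 731)
703 = m, so the signature checks out.

valid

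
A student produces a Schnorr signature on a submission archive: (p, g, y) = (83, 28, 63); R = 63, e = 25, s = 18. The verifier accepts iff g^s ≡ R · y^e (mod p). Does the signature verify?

verifies

g^s mod p:
28^2 = 784 ≡ 37
28^4 ≡ 37^2 = 1369 ≡ 41
28^8 ≡ 41^2 = 1681 ≡ 21
28^16 ≡ 21^2 = 441 ≡ 26
18 = 16 + 2, so 28^18 ≡ 26·37 ≡ 49 (mod 83)
R · y^e mod p:
63^2 = 3969 ≡ 68
63^4 ≡ 68^2 = 4624 ≡ 59
63^8 ≡ 59^2 = 3481 ≡ 78
63^16 ≡ 78^2 = 6084 ≡ 25
25 = 16 + 8 + 1, so 63^25 ≡ 25·78·63 ≡ 10 (mod 83)
63·10 = 630 ≡ 49 (mod 83)
49 ≡ 49 (mod 83); signature holds.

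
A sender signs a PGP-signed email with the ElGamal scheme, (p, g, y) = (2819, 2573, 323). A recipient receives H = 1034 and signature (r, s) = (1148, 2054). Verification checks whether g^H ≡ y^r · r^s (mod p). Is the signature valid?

invalid

Left side g^H mod p:
2573^2 = 6620329 ≡ 1317
2573^4 ≡ 1317^2 = 1734489 ≡ 804
2573^8 ≡ 804^2 = 646416 ≡ 865
2573^16 ≡ 865^2 = 748225 ≡ 1190
2573^32 ≡ 1190^2 = 1416100 ≡ 962
2573^64 ≡ 962^2 = 925444 ≡ 812
2573^128 ≡ 812^2 = 659344 ≡ 2517
2573^256 ≡ 2517^2 = 6335289 ≡ 996
2573^512 ≡ 996^2 = 992016 ≡ 2547
2573^1024 ≡ 2547^2 = 6487209 ≡ 690
1034 = 1024 + 8 + 2, so 2573^1034 ≡ 690·865·1317 ≡ 1490 (mod 2819)
Right side y^r · r^s mod p:
323^2 = 104329 ≡ 26
323^4 ≡ 26^2 = 676
323^8 ≡ 676^2 = 456976 ≡ 298
323^16 ≡ 298^2 = 88804 ≡ 1415
323^32 ≡ 1415^2 = 2002225 ≡ 735
323^64 ≡ 735^2 = 540225 ≡ 1796
323^128 ≡ 1796^2 = 3225616 ≡ 680
323^256 ≡ 680^2 = 462400 ≡ 84
323^512 ≡ 84^2 = 7056 ≡ 1418
323^1024 ≡ 1418^2 = 2010724 ≡ 777
1148 = 1024 + 64 + 32 + 16 + 8 + 4, so 323^1148 ≡ 777·1796·735·1415·298·676 ≡ 865 (mod 2819)
1148^2 = 1317904 ≡ 1431
1148^4 ≡ 1431^2 = 2047761 ≡ 1167
1148^8 ≡ 1167^2 = 1361889 ≡ 312
1148^16 ≡ 312^2 = 97344 ≡ 1498
1148^32 ≡ 1498^2 = 2244004 ≡ 80
1148^64 ≡ 80^2 = 6400 ≡ 762
1148^128 ≡ 762^2 = 580644 ≡ 2749
1148^256 ≡ 2749^2 = 7557001 ≡ 2081
1148^512 ≡ 2081^2 = 4330561 ≡ 577
1148^1024 ≡ 577^2 = 332929 ≡ 287
1148^2048 ≡ 287^2 = 82369 ≡ 618
2054 = 2048 + 4 + 2, so 1148^2054 ≡ 618·1167·1431 ≡ 1429 (mod 2819)
865·1429 = 1236085 ≡ 1363 (mod 2819)
1490 ≠ 1363, so verification fails.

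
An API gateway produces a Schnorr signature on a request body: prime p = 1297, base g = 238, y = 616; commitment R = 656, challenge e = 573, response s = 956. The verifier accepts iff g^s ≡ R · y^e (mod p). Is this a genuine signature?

g^s mod p:
238^2 = 56644 ≡ 873
238^4 ≡ 873^2 = 762129 ≡ 790
238^8 ≡ 790^2 = 624100 ≡ 243
238^16 ≡ 243^2 = 59049 ≡ 684
238^32 ≡ 684^2 = 467856 ≡ 936
238^64 ≡ 936^2 = 876096 ≡ 621
238^128 ≡ 621^2 = 385641 ≡ 432
238^256 ≡ 432^2 = 186624 ≡ 1153
238^512 ≡ 1153^2 = 1329409 ≡ 1281
956 = 512 + 256 + 128 + 32 + 16 + 8 + 4, so 238^956 ≡ 1281·1153·432·936·684·243·790 ≡ 273 (mod 1297)
R · y^e mod p:
616^2 = 379456 ≡ 732
616^4 ≡ 732^2 = 535824 ≡ 163
616^8 ≡ 163^2 = 26569 ≡ 629
616^16 ≡ 629^2 = 395641 ≡ 56
616^32 ≡ 56^2 = 3136 ≡ 542
616^64 ≡ 542^2 = 293764 ≡ 642
616^128 ≡ 642^2 = 412164 ≡ 1015
616^256 ≡ 1015^2 = 1030225 ≡ 407
616^512 ≡ 407^2 = 165649 ≡ 930
573 = 512 + 32 + 16 + 8 + 4 + 1, so 616^573 ≡ 930·542·56·629·163·616 ≡ 1074 (mod 1297)
656·1074 = 704544 ≡ 273 (mod 1297)
273 ≡ 273 (mod 1297); signature holds.

genuine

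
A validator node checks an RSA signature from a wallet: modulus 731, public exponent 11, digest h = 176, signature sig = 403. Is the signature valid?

Squares mod 731: sig^1≡403, sig^2≡127, sig^4≡47, sig^8≡16
11 = 8 + 2 + 1, so sig^11 ≡ 16·127·403 ≡ 176 (mod 731)
176 = h, so the signature checks out.

valid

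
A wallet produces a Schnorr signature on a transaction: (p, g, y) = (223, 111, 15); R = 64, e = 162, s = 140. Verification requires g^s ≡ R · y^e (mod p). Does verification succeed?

g^s mod p:
Squares mod 223: 111^1≡111, 111^2≡56, 111^4≡14, 111^8≡196, 111^16≡60, 111^32≡32, 111^64≡132, 111^128≡30
140 = 128 + 8 + 4, so 111^140 ≡ 30·196·14 ≡ 33 (mod 223)
R · y^e mod p:
Squares mod 223: 15^1≡15, 15^2≡2, 15^4≡4, 15^8≡16, 15^16≡33, 15^32≡197, 15^64≡7, 15^128≡49
162 = 128 + 32 + 2, so 15^162 ≡ 49·197·2 ≡ 128 (mod 223)
64·128 = 8192 ≡ 164 (mod 223)
33 ≠ 164; the check fails.

fails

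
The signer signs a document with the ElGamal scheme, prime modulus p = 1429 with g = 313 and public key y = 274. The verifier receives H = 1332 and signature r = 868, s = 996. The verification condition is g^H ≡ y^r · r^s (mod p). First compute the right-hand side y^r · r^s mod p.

787

274^868 mod 1429 = 1223
868^996 mod 1429 = 1335
y^r · r^s ≡ 1223·1335 = 1632705 ≡ 787 (mod 1429)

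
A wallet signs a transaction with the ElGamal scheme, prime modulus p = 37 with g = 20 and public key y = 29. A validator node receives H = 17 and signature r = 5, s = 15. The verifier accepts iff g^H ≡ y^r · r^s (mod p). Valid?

Left side g^H mod p:
20^2 = 400 ≡ 30
20^4 ≡ 30^2 = 900 ≡ 12
20^8 ≡ 12^2 = 144 ≡ 33
20^16 ≡ 33^2 = 1089 ≡ 16
17 = 16 + 1, so 20^17 ≡ 16·20 ≡ 24 (mod 37)
Right side y^r · r^s mod p:
29^2 = 841 ≡ 27
29^4 ≡ 27^2 = 729 ≡ 26
5 = 4 + 1, so 29^5 ≡ 26·29 ≡ 14 (mod 37)
5^2 = 25
5^4 ≡ 25^2 = 625 ≡ 33
5^8 ≡ 33^2 = 1089 ≡ 16
15 = 8 + 4 + 2 + 1, so 5^15 ≡ 16·33·25·5 ≡ 29 (mod 37)
14·29 = 406 ≡ 36 (mod 37)
24 ≠ 36, so verification fails.

no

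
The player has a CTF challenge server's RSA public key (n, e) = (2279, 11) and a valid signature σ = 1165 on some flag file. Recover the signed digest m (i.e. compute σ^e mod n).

σ^11 mod 2279 = 1589

1589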